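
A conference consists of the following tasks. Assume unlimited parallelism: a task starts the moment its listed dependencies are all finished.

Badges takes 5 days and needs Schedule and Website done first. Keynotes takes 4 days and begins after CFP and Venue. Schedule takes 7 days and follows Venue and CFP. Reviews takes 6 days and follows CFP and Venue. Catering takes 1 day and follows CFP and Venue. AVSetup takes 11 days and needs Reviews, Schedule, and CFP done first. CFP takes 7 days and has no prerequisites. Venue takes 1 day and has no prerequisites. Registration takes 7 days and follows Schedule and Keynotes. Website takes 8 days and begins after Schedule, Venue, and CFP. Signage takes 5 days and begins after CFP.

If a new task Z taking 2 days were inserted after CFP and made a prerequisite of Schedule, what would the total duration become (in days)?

29

Originally the project takes 27 days.
With Z inserted, Schedule now waits for max(Venue, CFP, Z).
New critical path: CFP→Z→Schedule→Website→Badges = 7+2+7+8+5 = 29 ⇒ 29 days.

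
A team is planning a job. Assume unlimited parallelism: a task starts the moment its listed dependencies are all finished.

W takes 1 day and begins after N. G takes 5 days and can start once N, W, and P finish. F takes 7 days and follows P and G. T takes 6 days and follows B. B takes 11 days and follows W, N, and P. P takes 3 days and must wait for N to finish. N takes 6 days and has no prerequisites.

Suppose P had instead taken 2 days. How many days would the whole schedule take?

Critical path before the change: N→P→B→T = 6+3+11+6 = 26 giving 26 days.
P lies on that path, so at 2 days the path becomes 25 days.
The critical path is still N→P→B→T; finish is now 25 days.

25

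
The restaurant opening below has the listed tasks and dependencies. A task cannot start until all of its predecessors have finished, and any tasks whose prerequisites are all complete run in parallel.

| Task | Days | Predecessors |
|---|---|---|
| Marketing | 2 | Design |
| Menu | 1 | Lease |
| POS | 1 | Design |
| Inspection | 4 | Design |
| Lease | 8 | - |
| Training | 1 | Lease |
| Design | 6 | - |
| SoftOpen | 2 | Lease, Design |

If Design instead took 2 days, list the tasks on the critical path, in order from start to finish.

The binding path is Design→Inspection = 6+4 = 10; finish at 10 days.
Design is on the critical path; changing it to 2 makes that path 6 days.
New critical path: Lease→SoftOpen = 8+2 = 10 ⇒ 10 days.

Lease, SoftOpen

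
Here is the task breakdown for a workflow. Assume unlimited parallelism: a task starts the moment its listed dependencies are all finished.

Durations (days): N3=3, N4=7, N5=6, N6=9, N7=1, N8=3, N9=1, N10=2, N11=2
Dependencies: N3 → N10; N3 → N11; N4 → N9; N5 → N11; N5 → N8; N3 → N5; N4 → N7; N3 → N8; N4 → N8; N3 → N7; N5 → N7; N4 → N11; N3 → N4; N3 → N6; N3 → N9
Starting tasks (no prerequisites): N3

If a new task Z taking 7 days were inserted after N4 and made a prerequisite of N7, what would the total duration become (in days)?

Originally the plan takes 13 days.
With Z inserted, N7 now waits for max(N3, N5, N4, Z).
New critical path: N3→N4→Z→N7 = 3+7+7+1 = 18 ⇒ 18 days.

18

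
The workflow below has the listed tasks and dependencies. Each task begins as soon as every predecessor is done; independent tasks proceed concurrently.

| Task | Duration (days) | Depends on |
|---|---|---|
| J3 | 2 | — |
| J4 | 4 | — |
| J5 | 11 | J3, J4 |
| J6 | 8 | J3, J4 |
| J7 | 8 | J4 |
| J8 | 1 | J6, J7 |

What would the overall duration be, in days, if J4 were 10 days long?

21

Critical path before the change: J4→J5 = 4+11 = 15 giving 15 days.
Since J4 is critical, the +6 change carries straight to that chain (now 21 days).
The critical path is still J4→J5; finish is now 21 days.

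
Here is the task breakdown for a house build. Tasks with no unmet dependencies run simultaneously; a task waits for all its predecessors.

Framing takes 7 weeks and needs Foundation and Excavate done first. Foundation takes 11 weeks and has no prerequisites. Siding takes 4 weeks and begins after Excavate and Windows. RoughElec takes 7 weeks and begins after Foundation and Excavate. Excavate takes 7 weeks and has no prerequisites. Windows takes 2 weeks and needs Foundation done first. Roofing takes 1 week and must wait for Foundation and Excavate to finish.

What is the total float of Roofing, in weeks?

6

Foundation→Framing = 11+7 = 18 sets the makespan at 18 weeks.
Roofing finishes as early as 12 and must finish by 18.
Slack of Roofing = 17 − 11 = 6 weeks.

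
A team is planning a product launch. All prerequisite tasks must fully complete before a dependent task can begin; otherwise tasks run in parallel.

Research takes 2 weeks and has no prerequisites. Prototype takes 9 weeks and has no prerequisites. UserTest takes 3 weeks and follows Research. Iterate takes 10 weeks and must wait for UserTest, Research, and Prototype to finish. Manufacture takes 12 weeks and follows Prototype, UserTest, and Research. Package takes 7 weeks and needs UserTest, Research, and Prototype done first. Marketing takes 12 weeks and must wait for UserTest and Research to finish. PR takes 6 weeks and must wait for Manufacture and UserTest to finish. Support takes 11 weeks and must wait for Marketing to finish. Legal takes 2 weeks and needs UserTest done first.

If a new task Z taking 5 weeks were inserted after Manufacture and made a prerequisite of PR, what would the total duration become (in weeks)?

Originally the product launch takes 28 weeks.
With Z inserted, PR now waits for max(Manufacture, UserTest, Z).
New critical path: Prototype→Manufacture→Z→PR = 9+12+5+6 = 32 ⇒ 32 weeks.

32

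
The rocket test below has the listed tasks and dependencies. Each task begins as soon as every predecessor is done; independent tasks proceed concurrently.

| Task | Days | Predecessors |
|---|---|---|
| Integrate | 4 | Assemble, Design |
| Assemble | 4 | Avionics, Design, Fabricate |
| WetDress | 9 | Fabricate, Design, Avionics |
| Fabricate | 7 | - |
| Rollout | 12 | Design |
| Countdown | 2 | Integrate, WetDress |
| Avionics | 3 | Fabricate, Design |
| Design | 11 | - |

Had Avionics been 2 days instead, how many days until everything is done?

24

As given, the longest chain is Design→Avionics→WetDress→Countdown = 11+3+9+2 = 25, so the finish is 25 days.
Since Avionics is critical, the -1 change carries straight to that chain (now 24 days).
The critical path is still Design→Avionics→WetDress→Countdown; finish is now 24 days.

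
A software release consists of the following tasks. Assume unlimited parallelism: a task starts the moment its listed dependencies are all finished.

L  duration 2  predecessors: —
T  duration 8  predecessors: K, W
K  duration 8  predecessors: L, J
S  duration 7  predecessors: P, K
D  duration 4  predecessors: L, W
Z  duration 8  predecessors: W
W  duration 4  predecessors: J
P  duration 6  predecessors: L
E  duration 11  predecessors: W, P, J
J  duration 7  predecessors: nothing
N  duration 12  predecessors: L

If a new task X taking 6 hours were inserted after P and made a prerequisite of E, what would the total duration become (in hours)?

25

Originally the job takes 23 hours.
With X inserted, E now waits for max(W, P, J, X).
New critical path: L→P→X→E = 2+6+6+11 = 25 ⇒ 25 hours.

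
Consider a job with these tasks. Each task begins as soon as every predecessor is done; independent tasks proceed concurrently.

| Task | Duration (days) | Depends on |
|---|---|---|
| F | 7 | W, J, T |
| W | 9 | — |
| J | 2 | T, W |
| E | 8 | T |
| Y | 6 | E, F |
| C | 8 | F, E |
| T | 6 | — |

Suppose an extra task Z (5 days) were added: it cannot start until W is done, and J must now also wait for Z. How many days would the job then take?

31

Originally the job takes 26 days.
With Z inserted, J now waits for max(T, W, Z).
New critical path: W→Z→J→F→C = 9+5+2+7+8 = 31 ⇒ 31 days.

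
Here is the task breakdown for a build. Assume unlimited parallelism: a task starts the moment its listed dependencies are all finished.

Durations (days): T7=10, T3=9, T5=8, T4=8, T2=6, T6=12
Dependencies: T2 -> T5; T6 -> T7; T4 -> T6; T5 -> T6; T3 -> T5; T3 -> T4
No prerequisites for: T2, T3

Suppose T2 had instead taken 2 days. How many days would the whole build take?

As given, the longest chain is T3→T4→T6→T7 = 9+8+12+10 = 39, so the finish is 39 days.
T2 is off the critical path — its longest chain is 36 days, giving 3 of slack.
No other chain overtakes it, so the finish is 39 days.

39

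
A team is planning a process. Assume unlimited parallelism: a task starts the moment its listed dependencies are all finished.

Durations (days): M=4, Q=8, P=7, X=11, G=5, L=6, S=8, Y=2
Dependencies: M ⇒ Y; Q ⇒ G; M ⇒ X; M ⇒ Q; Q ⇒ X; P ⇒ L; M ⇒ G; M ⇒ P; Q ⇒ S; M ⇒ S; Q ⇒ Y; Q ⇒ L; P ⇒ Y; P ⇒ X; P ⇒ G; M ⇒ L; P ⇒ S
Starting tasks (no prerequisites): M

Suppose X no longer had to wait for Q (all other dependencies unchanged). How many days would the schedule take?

22

Original critical path: M→Q→X = 4+8+11 = 23 ⇒ 23 days.
Without Q→X, X's earliest start moves from 12 to 11.
The longest chain is now M→P→X = 4+7+11 = 22, so the schedule takes 22 days.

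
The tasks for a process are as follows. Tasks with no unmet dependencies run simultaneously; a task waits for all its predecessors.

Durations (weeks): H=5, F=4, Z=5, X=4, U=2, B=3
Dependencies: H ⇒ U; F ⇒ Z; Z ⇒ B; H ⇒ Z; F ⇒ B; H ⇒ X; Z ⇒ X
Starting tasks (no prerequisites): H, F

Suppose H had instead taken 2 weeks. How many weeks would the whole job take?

13

Critical path before the change: H→Z→X = 5+5+4 = 14 giving 14 weeks.
Since H is critical, the -3 change carries straight to that chain (now 11 weeks).
Now F→Z→X = 4+5+4 = 13 is longest, so the finish becomes 13 weeks.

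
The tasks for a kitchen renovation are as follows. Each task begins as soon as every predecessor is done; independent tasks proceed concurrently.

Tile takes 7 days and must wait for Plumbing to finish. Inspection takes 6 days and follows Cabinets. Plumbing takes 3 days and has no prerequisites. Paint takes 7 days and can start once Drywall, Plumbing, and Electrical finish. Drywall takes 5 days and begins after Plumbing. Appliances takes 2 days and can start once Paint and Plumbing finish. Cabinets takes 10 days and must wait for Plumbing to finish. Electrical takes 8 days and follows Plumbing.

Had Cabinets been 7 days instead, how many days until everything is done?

Critical path before the change: Plumbing→Electrical→Paint→Appliances = 3+8+7+2 = 20 giving 20 days.
Cabinets has 1 day of float (longest path through it is 19).
No other chain overtakes it, so the finish is 20 days.

20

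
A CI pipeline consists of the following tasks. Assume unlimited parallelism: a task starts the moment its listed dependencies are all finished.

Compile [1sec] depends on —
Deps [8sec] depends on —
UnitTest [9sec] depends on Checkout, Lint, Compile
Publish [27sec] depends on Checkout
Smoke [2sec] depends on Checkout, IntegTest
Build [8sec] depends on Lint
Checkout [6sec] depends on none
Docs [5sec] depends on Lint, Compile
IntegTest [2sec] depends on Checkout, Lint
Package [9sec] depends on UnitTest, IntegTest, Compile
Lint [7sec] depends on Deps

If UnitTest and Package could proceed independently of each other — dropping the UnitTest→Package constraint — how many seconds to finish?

33

Before: longest chain Checkout→Publish = 6+27 = 33, finish 33.
Without UnitTest→Package, Package's earliest start moves from 24 to 17.
The longest chain is now Checkout→Publish = 6+27 = 33, so the job takes 33 seconds.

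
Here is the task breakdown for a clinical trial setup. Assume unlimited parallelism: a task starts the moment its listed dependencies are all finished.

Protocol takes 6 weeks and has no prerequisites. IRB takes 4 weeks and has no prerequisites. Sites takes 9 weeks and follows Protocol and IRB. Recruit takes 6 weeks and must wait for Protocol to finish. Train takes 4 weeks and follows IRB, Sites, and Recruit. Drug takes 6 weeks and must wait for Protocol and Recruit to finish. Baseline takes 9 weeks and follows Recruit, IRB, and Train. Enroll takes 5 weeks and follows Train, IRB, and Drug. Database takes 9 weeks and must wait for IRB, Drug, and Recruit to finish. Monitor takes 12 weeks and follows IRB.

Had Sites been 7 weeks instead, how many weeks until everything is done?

27

As given, the longest chain is Protocol→Sites→Train→Baseline = 6+9+4+9 = 28, so the finish is 28 weeks.
Sites is on the critical path; changing it to 7 makes that path 26 weeks.
New critical path: Protocol→Recruit→Drug→Database = 6+6+6+9 = 27 ⇒ 27 weeks.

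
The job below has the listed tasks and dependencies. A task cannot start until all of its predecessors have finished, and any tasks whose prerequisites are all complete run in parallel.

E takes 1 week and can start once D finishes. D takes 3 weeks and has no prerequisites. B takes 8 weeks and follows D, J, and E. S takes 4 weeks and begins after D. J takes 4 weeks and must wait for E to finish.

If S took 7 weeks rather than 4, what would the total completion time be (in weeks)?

16

Critical path before the change: D→E→J→B = 3+1+4+8 = 16 giving 16 weeks.
The longest path through S is only 7 weeks, so S has float 9.
The critical path is still D→E→J→B; finish is now 16 weeks.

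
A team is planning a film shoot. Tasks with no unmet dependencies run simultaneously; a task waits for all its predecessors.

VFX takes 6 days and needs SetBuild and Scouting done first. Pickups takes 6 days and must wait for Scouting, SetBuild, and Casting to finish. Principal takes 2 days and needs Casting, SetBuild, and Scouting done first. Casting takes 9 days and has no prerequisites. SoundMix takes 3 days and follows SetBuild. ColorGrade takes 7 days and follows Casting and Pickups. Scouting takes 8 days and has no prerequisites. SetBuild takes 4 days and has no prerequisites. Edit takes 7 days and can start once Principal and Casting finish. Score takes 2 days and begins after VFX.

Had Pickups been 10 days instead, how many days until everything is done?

Baseline: Casting→Pickups→ColorGrade = 9+6+7 = 22 → 22 days.
Pickups is on the critical path; changing it to 10 makes that path 26 days.
That remains the longest chain; total 26 days.

26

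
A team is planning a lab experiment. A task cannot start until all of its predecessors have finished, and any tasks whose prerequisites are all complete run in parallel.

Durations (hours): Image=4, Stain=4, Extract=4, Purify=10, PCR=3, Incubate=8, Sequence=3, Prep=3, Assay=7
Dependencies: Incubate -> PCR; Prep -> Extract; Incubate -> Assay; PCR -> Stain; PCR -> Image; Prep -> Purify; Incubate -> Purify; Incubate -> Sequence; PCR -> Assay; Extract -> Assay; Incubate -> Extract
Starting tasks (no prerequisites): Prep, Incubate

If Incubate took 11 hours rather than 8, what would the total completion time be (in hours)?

22

Critical path before the change: Incubate→Extract→Assay = 8+4+7 = 19 giving 19 hours.
Incubate is on the critical path; changing it to 11 makes that path 22 hours.
The critical path is still Incubate→Extract→Assay; finish is now 22 hours.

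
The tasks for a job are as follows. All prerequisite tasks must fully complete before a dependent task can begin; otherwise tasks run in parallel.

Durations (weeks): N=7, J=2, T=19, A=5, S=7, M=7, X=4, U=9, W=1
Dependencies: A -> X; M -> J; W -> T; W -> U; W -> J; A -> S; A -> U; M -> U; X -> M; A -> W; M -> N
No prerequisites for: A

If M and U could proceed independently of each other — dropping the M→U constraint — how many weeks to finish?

25

Before: longest chain A→W→T = 5+1+19 = 25, finish 25.
Without M→U, U's earliest start moves from 16 to 6.
After: A→W→T = 5+1+19 = 25 → 25 weeks.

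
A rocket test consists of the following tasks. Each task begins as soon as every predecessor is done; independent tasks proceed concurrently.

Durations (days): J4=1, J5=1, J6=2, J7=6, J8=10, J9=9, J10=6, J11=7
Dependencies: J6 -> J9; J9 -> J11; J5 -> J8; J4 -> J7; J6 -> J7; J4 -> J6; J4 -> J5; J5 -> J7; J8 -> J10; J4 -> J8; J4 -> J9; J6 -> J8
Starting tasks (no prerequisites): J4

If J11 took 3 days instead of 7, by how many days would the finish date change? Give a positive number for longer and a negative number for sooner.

0

Actual critical path: J4→J6→J9→J11 = 1+2+9+7 = 19 ⇒ 19 days.
J11 is on the critical path; changing it to 3 makes that path 15 days.
New critical path: J4→J6→J8→J10 = 1+2+10+6 = 19 ⇒ 19 days.
Change in finish: 19 − 19 = +0 days.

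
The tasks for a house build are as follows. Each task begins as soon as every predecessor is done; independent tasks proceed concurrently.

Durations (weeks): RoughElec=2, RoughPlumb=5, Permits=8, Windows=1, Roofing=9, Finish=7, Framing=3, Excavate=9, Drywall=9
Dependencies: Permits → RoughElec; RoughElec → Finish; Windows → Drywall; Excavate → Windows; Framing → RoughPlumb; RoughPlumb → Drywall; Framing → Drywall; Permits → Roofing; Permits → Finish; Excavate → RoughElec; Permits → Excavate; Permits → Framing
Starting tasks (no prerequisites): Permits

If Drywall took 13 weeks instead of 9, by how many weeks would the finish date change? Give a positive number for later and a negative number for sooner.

4

The binding path is Permits→Excavate→Windows→Drywall = 8+9+1+9 = 27; finish at 27 weeks.
Since Drywall is critical, the +4 change carries straight to that chain (now 31 weeks).
That remains the longest chain; total 31 weeks.
Change in finish: 31 − 27 = +4 weeks.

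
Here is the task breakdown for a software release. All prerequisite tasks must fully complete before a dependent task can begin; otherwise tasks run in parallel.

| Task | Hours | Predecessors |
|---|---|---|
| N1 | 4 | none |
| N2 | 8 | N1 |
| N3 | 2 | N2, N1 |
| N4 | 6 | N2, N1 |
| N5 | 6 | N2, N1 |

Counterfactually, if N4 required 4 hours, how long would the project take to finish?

18

Critical path before the change: N1→N2→N4 = 4+8+6 = 18 giving 18 hours.
Since N4 is critical, the -2 change carries straight to that chain (now 16 hours).
New critical path: N1→N2→N5 = 4+8+6 = 18 ⇒ 18 hours.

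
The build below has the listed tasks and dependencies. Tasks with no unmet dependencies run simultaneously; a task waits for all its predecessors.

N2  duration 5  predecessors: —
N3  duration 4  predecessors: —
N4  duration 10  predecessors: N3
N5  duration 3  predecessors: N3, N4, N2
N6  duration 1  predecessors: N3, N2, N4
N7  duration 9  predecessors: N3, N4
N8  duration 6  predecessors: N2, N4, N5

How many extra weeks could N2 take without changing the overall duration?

The longest chain is N3→N4→N5→N8 = 4+10+3+6 = 23; overall finish 23 weeks.
N2 finishes as early as 5 and must finish by 14.
So N2 can slip 14 − 5 = 9 weeks.

9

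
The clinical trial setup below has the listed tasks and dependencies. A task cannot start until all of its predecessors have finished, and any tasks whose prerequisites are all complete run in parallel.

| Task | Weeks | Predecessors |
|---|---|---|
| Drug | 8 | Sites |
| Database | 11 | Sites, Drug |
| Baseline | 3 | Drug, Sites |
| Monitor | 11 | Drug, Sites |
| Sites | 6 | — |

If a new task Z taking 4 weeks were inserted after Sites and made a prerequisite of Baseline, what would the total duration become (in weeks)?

25

Originally the plan takes 25 weeks.
With Z inserted, Baseline now waits for max(Drug, Sites, Z).
New critical path: Sites→Drug→Database = 6+8+11 = 25 ⇒ 25 weeks.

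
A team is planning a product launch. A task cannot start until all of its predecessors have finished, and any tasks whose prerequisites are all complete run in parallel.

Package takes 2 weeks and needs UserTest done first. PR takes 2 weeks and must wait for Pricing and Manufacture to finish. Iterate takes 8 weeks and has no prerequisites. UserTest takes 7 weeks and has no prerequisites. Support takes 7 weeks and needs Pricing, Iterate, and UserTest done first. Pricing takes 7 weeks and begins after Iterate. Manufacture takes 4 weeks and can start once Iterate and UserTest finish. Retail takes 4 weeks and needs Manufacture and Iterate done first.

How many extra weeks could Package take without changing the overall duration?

13

The longest chain is Iterate→Pricing→Support = 8+7+7 = 22; overall finish 22 weeks.
Longest path through Package: 9 weeks (earliest finish 9, latest finish 22).
Slack of Package = 20 − 7 = 13 weeks.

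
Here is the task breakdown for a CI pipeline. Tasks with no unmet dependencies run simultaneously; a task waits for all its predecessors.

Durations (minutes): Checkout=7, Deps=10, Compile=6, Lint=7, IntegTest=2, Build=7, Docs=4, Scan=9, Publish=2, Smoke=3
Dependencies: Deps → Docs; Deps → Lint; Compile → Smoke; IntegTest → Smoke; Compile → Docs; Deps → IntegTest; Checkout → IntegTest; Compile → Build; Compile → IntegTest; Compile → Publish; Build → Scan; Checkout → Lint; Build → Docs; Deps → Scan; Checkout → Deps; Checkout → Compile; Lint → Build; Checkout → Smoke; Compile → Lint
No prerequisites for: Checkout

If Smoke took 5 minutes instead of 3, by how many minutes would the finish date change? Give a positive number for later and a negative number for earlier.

0

Actual critical path: Checkout→Deps→Lint→Build→Scan = 7+10+7+7+9 = 40 ⇒ 40 minutes.
Smoke is off the critical path — its longest chain is 22 minutes, giving 18 of slack.
The critical path is still Checkout→Deps→Lint→Build→Scan; finish is now 40 minutes.
Change in finish: 40 − 40 = +0 minutes.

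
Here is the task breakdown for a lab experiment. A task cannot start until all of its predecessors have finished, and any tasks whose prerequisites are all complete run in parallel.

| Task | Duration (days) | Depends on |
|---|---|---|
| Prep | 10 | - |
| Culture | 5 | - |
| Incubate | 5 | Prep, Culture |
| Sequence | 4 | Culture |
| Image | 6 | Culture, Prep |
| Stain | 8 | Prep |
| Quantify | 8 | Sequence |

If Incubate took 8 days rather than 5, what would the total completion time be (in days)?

Baseline: Prep→Stain = 10+8 = 18 → 18 days.
The longest path through Incubate is only 15 days, so Incubate has float 3.
New critical path: Prep→Incubate = 10+8 = 18 ⇒ 18 days.

18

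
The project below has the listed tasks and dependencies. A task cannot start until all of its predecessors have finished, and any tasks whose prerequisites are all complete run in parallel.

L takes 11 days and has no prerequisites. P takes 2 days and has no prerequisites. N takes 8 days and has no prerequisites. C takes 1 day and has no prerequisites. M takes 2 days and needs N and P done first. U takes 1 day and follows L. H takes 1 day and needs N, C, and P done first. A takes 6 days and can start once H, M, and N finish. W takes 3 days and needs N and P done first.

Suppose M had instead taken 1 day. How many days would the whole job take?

15

The binding path is N→M→A = 8+2+6 = 16; finish at 16 days.
M lies on that path, so at 1 day the path becomes 15 days.
The critical path is still N→M→A; finish is now 15 days.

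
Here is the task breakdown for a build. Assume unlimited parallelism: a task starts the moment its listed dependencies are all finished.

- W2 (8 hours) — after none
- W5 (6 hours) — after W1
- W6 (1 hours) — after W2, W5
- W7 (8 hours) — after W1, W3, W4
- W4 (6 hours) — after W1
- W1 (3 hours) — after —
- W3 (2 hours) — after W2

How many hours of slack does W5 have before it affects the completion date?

8

W2→W3→W7 = 8+2+8 = 18 sets the makespan at 18 hours.
Longest path through W5: 10 hours (earliest finish 9, latest finish 17).
So W5 can slip 17 − 9 = 8 hours.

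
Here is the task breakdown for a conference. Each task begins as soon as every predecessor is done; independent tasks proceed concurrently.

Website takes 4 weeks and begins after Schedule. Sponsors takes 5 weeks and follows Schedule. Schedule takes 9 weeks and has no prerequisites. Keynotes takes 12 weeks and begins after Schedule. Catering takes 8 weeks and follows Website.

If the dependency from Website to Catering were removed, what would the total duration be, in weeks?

21

With the dependency in place, Schedule→Keynotes = 9+12 = 21 sets the finish at 21 weeks.
Without Website→Catering, Catering's earliest start moves from 13 to 0.
New critical path: Schedule→Keynotes = 9+12 = 21 ⇒ 21 weeks.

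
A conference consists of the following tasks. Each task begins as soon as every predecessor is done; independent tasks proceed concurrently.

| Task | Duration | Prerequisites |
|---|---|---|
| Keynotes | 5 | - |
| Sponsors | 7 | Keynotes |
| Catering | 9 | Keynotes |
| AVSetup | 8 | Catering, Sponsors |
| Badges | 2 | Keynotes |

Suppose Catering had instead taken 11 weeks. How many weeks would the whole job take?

As given, the longest chain is Keynotes→Catering→AVSetup = 5+9+8 = 22, so the finish is 22 weeks.
Catering lies on that path, so at 11 weeks the path becomes 24 weeks.
No other chain overtakes it, so the finish is 24 weeks.

24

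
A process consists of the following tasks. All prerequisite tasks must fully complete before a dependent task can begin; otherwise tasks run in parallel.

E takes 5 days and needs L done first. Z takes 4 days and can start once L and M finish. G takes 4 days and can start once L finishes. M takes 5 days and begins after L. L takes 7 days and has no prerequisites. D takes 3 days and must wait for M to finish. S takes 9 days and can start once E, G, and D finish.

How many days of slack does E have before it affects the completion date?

L→M→D→S = 7+5+3+9 = 24 sets the makespan at 24 days.
Longest path through E: 21 days (earliest finish 12, latest finish 15).
So E can slip 15 − 12 = 3 days.

3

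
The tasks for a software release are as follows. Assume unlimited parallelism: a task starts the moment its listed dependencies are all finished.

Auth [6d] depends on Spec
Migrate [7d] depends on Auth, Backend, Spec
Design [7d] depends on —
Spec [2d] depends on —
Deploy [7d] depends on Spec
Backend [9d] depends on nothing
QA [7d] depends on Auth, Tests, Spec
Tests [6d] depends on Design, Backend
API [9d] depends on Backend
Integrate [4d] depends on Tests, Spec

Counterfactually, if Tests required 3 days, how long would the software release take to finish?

Actual critical path: Backend→Tests→QA = 9+6+7 = 22 ⇒ 22 days.
Tests is on the critical path; changing it to 3 makes that path 19 days.
No other chain overtakes it, so the finish is 19 days.

19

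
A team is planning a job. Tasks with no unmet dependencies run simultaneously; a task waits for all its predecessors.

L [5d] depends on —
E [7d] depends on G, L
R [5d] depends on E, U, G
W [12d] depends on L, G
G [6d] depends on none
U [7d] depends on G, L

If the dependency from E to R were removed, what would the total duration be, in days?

With the dependency in place, G→E→R = 6+7+5 = 18 sets the finish at 18 days.
Dropping E→R doesn't change R's earliest start (13); another predecessor still binds.
The longest chain is now G→W = 6+12 = 18, so the schedule takes 18 days.

18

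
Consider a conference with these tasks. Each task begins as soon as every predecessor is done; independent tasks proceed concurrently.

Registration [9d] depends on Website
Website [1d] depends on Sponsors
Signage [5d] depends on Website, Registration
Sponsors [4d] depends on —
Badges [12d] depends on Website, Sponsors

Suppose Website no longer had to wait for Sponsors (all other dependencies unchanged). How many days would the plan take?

16

Before: longest chain Sponsors→Website→Registration→Signage = 4+1+9+5 = 19, finish 19.
Without Sponsors→Website, Website's earliest start moves from 4 to 0.
After: Sponsors→Badges = 4+12 = 16 → 16 days.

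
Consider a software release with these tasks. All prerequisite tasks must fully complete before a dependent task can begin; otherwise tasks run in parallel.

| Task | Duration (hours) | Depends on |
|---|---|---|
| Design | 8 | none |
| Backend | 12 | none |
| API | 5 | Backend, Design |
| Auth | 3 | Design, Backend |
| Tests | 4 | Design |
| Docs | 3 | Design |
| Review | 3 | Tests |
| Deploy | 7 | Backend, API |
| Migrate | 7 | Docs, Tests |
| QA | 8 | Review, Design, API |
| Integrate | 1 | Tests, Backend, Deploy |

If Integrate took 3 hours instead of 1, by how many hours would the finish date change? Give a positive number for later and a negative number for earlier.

Baseline: Backend→API→Deploy→Integrate = 12+5+7+1 = 25 → 25 hours.
Since Integrate is critical, the +2 change carries straight to that chain (now 27 hours).
That remains the longest chain; total 27 hours.
Change in finish: 27 − 25 = +2 hours.

2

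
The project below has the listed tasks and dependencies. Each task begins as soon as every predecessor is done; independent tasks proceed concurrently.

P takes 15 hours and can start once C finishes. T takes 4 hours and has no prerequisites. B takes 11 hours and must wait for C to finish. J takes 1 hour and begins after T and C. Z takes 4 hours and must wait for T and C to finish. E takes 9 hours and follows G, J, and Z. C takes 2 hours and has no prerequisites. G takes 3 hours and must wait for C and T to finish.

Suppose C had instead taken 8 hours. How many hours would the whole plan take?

Baseline: C→P = 2+15 = 17 → 17 hours.
C lies on that path, so at 8 hours the path becomes 23 hours.
No other chain overtakes it, so the finish is 23 hours.

23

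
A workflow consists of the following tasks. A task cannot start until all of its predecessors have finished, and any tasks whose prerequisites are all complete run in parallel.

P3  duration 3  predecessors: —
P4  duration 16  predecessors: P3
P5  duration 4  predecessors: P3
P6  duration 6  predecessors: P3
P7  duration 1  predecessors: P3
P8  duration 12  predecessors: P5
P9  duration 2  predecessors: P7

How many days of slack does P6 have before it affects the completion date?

The longest chain is P3→P4 = 3+16 = 19; overall finish 19 days.
P6 finishes as early as 9 and must finish by 19.
So P6 can slip 19 − 9 = 10 days.

10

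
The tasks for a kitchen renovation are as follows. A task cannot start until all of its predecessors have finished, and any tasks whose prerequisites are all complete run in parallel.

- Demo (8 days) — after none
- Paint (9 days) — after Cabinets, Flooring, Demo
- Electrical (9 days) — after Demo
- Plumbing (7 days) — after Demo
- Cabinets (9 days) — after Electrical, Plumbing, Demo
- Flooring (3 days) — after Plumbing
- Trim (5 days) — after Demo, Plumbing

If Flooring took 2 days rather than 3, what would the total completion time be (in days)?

Critical path before the change: Demo→Electrical→Cabinets→Paint = 8+9+9+9 = 35 giving 35 days.
Flooring has 8 days of float (longest path through it is 27).
No other chain overtakes it, so the finish is 35 days.

35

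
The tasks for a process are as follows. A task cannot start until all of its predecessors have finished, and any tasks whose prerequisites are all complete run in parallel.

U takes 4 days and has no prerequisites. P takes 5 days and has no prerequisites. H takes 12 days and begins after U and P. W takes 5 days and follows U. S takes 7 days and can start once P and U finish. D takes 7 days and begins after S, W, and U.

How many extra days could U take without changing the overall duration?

1

The longest chain is P→S→D = 5+7+7 = 19; overall finish 19 days.
The longest chain containing U totals 18 days.
So U can slip 5 − 4 = 1 day.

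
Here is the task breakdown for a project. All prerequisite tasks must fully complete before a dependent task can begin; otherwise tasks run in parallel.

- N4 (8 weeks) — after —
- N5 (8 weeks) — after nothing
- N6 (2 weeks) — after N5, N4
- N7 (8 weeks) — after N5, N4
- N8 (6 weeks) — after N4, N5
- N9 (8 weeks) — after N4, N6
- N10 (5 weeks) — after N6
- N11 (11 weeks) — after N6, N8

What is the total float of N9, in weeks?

The longest chain is N4→N8→N11 = 8+6+11 = 25; overall finish 25 weeks.
Longest path through N9: 18 weeks (earliest finish 18, latest finish 25).
Float = 25 − 18 = 7.

7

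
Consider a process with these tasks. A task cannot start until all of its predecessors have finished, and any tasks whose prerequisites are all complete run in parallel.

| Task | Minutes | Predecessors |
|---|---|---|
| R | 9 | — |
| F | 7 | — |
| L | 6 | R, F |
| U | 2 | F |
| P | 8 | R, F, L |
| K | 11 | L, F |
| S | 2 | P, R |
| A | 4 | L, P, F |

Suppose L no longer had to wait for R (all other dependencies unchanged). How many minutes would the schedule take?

25

Original critical path: R→L→P→A = 9+6+8+4 = 27 ⇒ 27 minutes.
Without R→L, L's earliest start moves from 9 to 7.
New critical path: F→L→P→A = 7+6+8+4 = 25 ⇒ 25 minutes.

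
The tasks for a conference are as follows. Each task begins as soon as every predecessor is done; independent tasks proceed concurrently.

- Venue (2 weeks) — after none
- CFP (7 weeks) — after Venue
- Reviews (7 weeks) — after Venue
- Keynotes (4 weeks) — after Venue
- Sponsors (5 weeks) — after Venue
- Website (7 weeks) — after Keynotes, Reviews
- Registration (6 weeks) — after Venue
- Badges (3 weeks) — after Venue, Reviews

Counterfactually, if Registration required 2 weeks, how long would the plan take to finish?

Actual critical path: Venue→Reviews→Website = 2+7+7 = 16 ⇒ 16 weeks.
Registration has 8 weeks of float (longest path through it is 8).
No other chain overtakes it, so the finish is 16 weeks.

16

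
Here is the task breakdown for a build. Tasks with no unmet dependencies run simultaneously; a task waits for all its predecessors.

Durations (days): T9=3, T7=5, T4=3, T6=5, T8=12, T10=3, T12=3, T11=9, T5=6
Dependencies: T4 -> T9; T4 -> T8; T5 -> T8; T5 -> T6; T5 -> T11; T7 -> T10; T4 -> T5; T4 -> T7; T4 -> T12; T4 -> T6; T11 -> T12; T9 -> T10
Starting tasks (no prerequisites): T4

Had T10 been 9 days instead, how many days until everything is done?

21

Baseline: T4→T5→T8 = 3+6+12 = 21 → 21 days.
T10 is off the critical path — its longest chain is 11 days, giving 10 of slack.
No other chain overtakes it, so the finish is 21 days.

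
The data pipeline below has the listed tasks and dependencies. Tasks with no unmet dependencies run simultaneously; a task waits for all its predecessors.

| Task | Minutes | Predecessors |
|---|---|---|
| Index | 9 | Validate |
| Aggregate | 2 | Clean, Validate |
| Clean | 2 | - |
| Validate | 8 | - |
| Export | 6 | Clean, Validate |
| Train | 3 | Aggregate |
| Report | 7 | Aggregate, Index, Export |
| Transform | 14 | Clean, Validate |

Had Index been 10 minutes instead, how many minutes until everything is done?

As given, the longest chain is Validate→Index→Report = 8+9+7 = 24, so the finish is 24 minutes.
Index is on the critical path; changing it to 10 makes that path 25 minutes.
The critical path is still Validate→Index→Report; finish is now 25 minutes.

25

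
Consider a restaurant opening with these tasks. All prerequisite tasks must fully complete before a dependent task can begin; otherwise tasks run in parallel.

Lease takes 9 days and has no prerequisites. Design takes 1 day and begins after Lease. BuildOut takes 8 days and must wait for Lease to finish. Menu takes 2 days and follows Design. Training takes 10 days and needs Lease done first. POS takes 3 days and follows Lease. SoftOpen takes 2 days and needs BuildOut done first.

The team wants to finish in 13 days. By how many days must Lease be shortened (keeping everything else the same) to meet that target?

Current finish: 19 days; target: 13.
Lease is on every critical path, so each day cut from Lease cuts the finish by one (this holds down to a finish of 11).
Need 19 − 13 = 6 days off Lease → Lease becomes 3 days, finish becomes 13.

6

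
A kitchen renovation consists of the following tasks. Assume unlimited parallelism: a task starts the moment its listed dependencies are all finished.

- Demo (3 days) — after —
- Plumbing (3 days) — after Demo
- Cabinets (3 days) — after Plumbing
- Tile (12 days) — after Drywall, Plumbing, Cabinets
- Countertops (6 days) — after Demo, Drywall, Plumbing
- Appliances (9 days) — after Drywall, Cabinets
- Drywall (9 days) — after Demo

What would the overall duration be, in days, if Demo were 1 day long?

22

Baseline: Demo→Drywall→Tile = 3+9+12 = 24 → 24 days.
Demo is on the critical path; changing it to 1 makes that path 22 days.
That remains the longest chain; total 22 days.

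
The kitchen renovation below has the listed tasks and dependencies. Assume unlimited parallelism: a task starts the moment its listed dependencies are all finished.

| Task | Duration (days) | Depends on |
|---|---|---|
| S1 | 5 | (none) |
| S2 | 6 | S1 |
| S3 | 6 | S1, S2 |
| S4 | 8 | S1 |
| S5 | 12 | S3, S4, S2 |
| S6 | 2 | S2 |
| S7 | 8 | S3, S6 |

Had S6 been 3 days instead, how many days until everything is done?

29

The binding path is S1→S2→S3→S5 = 5+6+6+12 = 29; finish at 29 days.
S6 is off the critical path — its longest chain is 21 days, giving 8 of slack.
The critical path is still S1→S2→S3→S5; finish is now 29 days.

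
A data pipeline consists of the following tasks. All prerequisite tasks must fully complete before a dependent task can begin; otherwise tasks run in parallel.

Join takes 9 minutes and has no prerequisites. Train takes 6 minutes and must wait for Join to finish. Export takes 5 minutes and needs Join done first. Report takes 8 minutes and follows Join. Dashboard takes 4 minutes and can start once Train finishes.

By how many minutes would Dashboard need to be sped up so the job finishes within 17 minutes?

2

Current finish: 19 minutes; target: 17.
Dashboard is on every critical path, so each minute cut from Dashboard cuts the finish by one (this holds down to a finish of 17).
Need 19 − 17 = 2 minutes off Dashboard → Dashboard becomes 2 minutes, finish becomes 17.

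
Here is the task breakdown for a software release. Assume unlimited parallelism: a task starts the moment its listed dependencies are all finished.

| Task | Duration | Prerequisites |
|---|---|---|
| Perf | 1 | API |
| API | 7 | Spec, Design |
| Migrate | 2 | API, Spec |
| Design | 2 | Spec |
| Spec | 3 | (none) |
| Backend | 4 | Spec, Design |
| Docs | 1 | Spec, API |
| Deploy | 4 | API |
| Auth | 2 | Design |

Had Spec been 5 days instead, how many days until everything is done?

18

Actual critical path: Spec→Design→API→Deploy = 3+2+7+4 = 16 ⇒ 16 days.
Since Spec is critical, the +2 change carries straight to that chain (now 18 days).
The critical path is still Spec→Design→API→Deploy; finish is now 18 days.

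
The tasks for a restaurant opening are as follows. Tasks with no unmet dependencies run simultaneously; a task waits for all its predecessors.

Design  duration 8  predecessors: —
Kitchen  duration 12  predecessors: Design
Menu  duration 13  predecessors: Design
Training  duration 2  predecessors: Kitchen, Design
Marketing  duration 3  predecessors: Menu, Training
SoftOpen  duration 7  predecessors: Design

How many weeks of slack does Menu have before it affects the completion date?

1

Critical path: Design→Kitchen→Training→Marketing = 8+12+2+3 = 25, so the finish is 25 weeks.
Longest path through Menu: 24 weeks (earliest finish 21, latest finish 22).
Float = 25 − 24 = 1.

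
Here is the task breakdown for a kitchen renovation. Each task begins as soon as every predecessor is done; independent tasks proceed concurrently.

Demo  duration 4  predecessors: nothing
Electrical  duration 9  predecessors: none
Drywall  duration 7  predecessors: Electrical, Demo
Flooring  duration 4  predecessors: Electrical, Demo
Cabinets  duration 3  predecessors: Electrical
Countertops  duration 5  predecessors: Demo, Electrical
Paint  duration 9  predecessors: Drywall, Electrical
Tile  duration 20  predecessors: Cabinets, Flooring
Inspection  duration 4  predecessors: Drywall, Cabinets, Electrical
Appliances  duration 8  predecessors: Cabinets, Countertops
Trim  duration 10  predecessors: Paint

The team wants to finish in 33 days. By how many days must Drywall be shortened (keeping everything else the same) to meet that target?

Current finish: 35 days; target: 33.
Drywall is on every critical path, so each day cut from Drywall cuts the finish by one (this holds down to a finish of 33).
Need 35 − 33 = 2 days off Drywall → Drywall becomes 5 days, finish becomes 33.

2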